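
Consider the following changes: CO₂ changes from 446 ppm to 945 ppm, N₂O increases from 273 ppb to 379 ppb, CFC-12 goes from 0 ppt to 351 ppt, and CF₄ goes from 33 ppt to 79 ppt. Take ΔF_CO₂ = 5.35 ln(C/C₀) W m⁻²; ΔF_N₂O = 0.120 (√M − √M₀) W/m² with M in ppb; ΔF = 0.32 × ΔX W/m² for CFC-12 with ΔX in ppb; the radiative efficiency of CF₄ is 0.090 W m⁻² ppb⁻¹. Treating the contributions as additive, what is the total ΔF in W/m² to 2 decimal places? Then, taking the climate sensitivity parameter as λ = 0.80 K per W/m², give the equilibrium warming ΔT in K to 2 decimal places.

CO₂: 5.35 × ln(945/446) = 5.35 × ln(2.11883) = 5.35 × 0.75086 = 4.0171 W/m².
N₂O: 0.120 × (√379 − √273) = 0.120 × (19.4679 − 16.5227) = 0.120 × 2.9452 = 0.3534 W/m².
CFC-12: Δ = 351 − 0 = 351 ppt = 0.351 ppb; ΔF = 0.32 × 0.351 = 0.1123 W/m².
CF₄: Δ = 79 − 33 = 46 ppt = 0.046 ppb; ΔF = 0.090 × 0.046 = 0.0041 W/m².
Total ΔF = 4.0171 + 0.3534 + 0.1123 + 0.0041 = 4.4869 W/m².
ΔT = λ ΔF = 0.80 × 4.49 = 3.5920 K.

ΔF = 4.49 W/m²; ΔT = 3.59 K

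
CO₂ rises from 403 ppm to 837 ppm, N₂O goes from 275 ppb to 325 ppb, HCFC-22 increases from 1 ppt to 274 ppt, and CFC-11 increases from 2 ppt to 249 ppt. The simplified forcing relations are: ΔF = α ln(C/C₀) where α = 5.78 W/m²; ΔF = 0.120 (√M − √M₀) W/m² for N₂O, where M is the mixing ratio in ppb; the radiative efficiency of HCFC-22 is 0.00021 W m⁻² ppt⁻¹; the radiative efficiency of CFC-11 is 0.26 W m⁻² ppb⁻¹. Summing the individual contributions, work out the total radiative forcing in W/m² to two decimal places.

ΔF = 4.52 W/m²

CO₂: 5.78 × ln(837/403) = 5.78 × ln(2.07692) = 5.78 × 0.73089 = 4.2245 W/m².
N₂O: 0.120 × (√325 − √275) = 0.120 × (18.0278 − 16.5831) = 0.120 × 1.4447 = 0.1734 W/m².
HCFC-22: ΔF = 0.00021 × (274 − 1) = 0.00021 × 273 = 0.0573 W/m².
CFC-11: Δ = 249 − 2 = 247 ppt = 0.247 ppb; ΔF = 0.26 × 0.247 = 0.0642 W/m².
Total ΔF = 4.2245 + 0.1734 + 0.0573 + 0.0642 = 4.5194 W/m².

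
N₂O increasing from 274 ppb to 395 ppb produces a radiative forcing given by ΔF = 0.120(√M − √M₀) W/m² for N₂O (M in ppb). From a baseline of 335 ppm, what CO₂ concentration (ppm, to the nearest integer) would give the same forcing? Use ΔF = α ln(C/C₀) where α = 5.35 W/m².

N₂O forcing: 0.120 × (√395 − √274) = 0.120 × (19.8746 − 16.5529) = 0.120 × 3.3217 = 0.39860 W/m².
Set 5.35 ln(C/335) = 0.39860: ln(C/335) = 0.39860/5.35 = 0.07450, so C = 335 × e^0.07450 = 335 × 1.07735 = 360.91 ppm.

C ≈ 361 ppm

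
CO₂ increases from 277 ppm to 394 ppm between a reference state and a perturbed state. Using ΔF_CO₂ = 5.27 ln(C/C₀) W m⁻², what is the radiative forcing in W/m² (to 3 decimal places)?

CO₂: 5.27 × ln(394/277) = 5.27 × ln(1.42238) = 5.27 × 0.35233 = 1.8568 W/m².

ΔF = 1.857 W/m²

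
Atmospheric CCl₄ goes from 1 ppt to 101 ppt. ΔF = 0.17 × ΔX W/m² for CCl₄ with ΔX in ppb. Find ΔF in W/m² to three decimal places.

CCl₄: Δ = 101 − 1 = 100 ppt = 0.100 ppb; ΔF = 0.17 × 0.100 = 0.0170 W/m².

ΔF = 0.017 W/m²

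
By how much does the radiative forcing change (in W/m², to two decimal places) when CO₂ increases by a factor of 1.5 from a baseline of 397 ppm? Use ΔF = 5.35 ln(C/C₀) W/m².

ΔF = 2.17 W/m²

Because the forcing depends only on the ratio C/C₀, the initial concentration does not enter.
ΔF = 5.35 × ln(1.5) = 5.35 × 0.40547 = 2.1693 W/m².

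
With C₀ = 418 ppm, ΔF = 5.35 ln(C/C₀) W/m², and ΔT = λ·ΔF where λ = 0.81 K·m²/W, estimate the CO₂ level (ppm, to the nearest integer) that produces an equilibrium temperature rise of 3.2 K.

C ≈ 875 ppm

Required forcing: ΔF = ΔT/λ = 3.2/0.81 = 3.9506 W/m².
Then ln(C/418) = ΔF/5.35 = 3.9506/5.35 = 0.73843.
So C = 418 × e^0.73843 = 418 × 2.09265 = 874.73 ppm.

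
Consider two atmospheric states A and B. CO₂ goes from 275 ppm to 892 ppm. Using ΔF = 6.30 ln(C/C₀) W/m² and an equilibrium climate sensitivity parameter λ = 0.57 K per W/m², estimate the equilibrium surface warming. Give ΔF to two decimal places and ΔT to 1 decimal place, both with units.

ΔF = 7.41 W/m²; ΔT = 4.2 K

CO₂: 6.30 × ln(892/275) = 6.30 × ln(3.24364) = 6.30 × 1.17670 = 7.4132 W/m².
ΔT = λ ΔF = 0.57 × 7.41 = 4.2237 K.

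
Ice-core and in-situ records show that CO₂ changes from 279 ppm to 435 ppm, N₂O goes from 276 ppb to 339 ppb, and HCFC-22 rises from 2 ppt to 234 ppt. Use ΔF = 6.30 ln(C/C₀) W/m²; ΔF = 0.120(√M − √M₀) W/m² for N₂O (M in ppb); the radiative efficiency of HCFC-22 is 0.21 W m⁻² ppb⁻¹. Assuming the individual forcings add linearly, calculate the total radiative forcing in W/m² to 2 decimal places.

ΔF = 3.06 W/m²

CO₂: 6.30 × ln(435/279) = 6.30 × ln(1.55914) = 6.30 × 0.44413 = 2.7980 W/m².
N₂O: 0.120 × (√339 − √276) = 0.120 × (18.4120 − 16.6132) = 0.120 × 1.7988 = 0.2159 W/m².
HCFC-22: Δ = 234 − 2 = 232 ppt = 0.232 ppb; ΔF = 0.21 × 0.232 = 0.0487 W/m².
Total ΔF = 2.7980 + 0.2159 + 0.0487 = 3.0626 W/m².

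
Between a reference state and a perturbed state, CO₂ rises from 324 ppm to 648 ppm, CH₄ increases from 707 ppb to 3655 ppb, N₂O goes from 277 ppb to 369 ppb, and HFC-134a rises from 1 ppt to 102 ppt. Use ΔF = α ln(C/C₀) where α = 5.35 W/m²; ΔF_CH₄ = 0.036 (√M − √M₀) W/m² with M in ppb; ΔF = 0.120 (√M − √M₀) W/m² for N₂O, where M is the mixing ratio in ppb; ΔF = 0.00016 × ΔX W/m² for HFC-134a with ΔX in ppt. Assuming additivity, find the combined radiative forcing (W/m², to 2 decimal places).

ΔF = 5.25 W/m²

CO₂: 5.35 × ln(648/324) = 5.35 × ln(2.00000) = 5.35 × 0.69315 = 3.7084 W/m².
CH₄: 0.036 × (√3655 − √707) = 0.036 × (60.4566 − 26.5895) = 0.036 × 33.8671 = 1.2192 W/m².
N₂O: 0.120 × (√369 − √277) = 0.120 × (19.2094 − 16.6433) = 0.120 × 2.5661 = 0.3079 W/m².
HFC-134a: ΔF = 0.00016 × (102 − 1) = 0.00016 × 101 = 0.0162 W/m².
Total ΔF = 3.7084 + 1.2192 + 0.3079 + 0.0162 = 5.2517 W/m².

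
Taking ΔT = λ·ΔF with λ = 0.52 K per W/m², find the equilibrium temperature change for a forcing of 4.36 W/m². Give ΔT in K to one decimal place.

ΔT = λ ΔF = 0.52 × 4.36 = 2.2672 K.

ΔT = 2.3 K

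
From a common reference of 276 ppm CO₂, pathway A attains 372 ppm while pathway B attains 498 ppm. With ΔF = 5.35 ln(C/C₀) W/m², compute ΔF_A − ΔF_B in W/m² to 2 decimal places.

ΔF_A = 5.35 ln(372/276) = 5.35 × 0.29849 = 1.5969 W/m².
ΔF_B = 5.35 ln(498/276) = 5.35 × 0.59020 = 3.1576 W/m².
Difference: 1.5969 − 3.1576 = -1.5607 W/m².

ΔF_A − ΔF_B = -1.56 W/m²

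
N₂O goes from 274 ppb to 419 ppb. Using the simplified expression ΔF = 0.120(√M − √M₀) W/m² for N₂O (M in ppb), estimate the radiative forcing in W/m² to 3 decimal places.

ΔF = 0.470 W/m²

N₂O: 0.120 × (√419 − √274) = 0.120 × (20.4695 − 16.5529) = 0.120 × 3.9166 = 0.4700 W/m².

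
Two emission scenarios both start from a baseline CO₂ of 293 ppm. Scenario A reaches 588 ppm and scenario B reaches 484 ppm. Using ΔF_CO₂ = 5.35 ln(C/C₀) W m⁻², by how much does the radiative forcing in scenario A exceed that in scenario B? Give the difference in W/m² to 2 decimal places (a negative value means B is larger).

ΔF_A − ΔF_B = 1.04 W/m²

ΔF_A = 5.35 ln(588/293) = 5.35 × 0.69655 = 3.7265 W/m².
ΔF_B = 5.35 ln(484/293) = 5.35 × 0.50191 = 2.6852 W/m².
Difference: 3.7265 − 2.6852 = 1.0413 W/m².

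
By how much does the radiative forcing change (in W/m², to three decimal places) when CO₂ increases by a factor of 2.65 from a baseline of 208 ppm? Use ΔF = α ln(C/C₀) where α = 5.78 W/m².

ΔF = 5.78 × ln(2.65) = 5.78 × 0.97456 = 5.6330 W/m².

ΔF = 5.633 W/m²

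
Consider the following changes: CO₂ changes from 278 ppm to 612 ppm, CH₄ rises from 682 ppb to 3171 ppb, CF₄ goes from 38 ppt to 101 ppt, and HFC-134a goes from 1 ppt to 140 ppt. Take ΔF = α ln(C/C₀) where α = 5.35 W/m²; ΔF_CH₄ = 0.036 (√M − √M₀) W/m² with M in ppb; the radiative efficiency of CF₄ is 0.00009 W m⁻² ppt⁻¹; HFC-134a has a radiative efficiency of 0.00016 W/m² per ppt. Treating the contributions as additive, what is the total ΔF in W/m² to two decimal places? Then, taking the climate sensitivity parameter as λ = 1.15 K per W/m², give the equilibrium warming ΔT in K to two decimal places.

CO₂: 5.35 × ln(612/278) = 5.35 × ln(2.20144) = 5.35 × 0.78911 = 4.2217 W/m².
CH₄: 0.036 × (√3171 − √682) = 0.036 × (56.3116 − 26.1151) = 0.036 × 30.1965 = 1.0871 W/m².
CF₄: ΔF = 0.00009 × (101 − 38) = 0.00009 × 63 = 0.0057 W/m².
HFC-134a: ΔF = 0.00016 × (140 − 1) = 0.00016 × 139 = 0.0222 W/m².
Total ΔF = 4.2217 + 1.0871 + 0.0057 + 0.0222 = 5.3367 W/m².
ΔT = λ ΔF = 1.15 × 5.34 = 6.1410 K.

ΔF = 5.34 W/m²; ΔT = 6.14 K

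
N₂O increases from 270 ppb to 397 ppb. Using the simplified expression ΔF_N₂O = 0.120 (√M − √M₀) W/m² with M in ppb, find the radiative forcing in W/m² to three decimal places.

ΔF = 0.419 W/m²

N₂O: 0.120 × (√397 − √270) = 0.120 × (19.9249 − 16.4317) = 0.120 × 3.4932 = 0.4192 W/m².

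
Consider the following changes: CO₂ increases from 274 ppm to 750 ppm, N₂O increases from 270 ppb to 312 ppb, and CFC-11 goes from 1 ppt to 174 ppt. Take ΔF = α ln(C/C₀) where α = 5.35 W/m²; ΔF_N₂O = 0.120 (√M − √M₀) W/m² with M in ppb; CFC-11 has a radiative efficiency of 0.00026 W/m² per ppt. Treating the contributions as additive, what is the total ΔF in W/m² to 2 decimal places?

CO₂: 5.35 × ln(750/274) = 5.35 × ln(2.73723) = 5.35 × 1.00695 = 5.3872 W/m².
N₂O: 0.120 × (√312 − √270) = 0.120 × (17.6635 − 16.4317) = 0.120 × 1.2318 = 0.1478 W/m².
CFC-11: ΔF = 0.00026 × (174 − 1) = 0.00026 × 173 = 0.0450 W/m².
Total ΔF = 5.3872 + 0.1478 + 0.0450 = 5.5800 W/m².

ΔF = 5.58 W/m²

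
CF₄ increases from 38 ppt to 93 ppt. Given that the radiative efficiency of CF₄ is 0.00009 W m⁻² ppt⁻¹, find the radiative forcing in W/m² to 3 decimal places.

CF₄: ΔF = 0.00009 × (93 − 38) = 0.00009 × 55 = 0.0050 W/m².

ΔF = 0.005 W/m²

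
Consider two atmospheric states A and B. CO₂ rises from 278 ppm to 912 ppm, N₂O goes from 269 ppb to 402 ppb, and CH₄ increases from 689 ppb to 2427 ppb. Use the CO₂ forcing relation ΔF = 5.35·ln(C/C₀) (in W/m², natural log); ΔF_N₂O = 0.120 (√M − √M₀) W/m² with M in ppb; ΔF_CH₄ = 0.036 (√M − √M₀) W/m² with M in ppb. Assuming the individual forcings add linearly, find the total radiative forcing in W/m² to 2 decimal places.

ΔF = 7.62 W/m²

CO₂: 5.35 × ln(912/278) = 5.35 × ln(3.28058) = 5.35 × 1.18802 = 6.3559 W/m².
N₂O: 0.120 × (√402 − √269) = 0.120 × (20.0499 − 16.4012) = 0.120 × 3.6487 = 0.4378 W/m².
CH₄: 0.036 × (√2427 − √689) = 0.036 × (49.2646 − 26.2488) = 0.036 × 23.0158 = 0.8286 W/m².
Total ΔF = 6.3559 + 0.4378 + 0.8286 = 7.6223 W/m².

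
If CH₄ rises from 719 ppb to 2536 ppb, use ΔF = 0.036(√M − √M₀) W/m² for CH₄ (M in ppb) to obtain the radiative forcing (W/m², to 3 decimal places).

CH₄: 0.036 × (√2536 − √719) = 0.036 × (50.3587 − 26.8142) = 0.036 × 23.5445 = 0.8476 W/m².

ΔF = 0.848 W/m²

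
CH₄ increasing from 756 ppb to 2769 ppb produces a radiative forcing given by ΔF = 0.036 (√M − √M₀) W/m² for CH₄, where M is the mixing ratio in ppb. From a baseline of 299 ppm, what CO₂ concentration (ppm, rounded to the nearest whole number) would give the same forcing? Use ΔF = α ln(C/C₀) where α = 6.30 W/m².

CH₄ forcing: 0.036 × (√2769 − √756) = 0.036 × (52.6213 − 27.4955) = 0.036 × 25.1258 = 0.90453 W/m².
Set 6.30 ln(C/299) = 0.90453: ln(C/299) = 0.90453/6.30 = 0.14358, so C = 299 × e^0.14358 = 299 × 1.15440 = 345.17 ppm.

C ≈ 345 ppm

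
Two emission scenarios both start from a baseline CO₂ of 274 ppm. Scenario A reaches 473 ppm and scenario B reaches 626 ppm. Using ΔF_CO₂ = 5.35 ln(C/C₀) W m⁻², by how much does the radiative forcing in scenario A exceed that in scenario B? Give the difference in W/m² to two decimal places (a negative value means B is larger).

ΔF_A = 5.35 ln(473/274) = 5.35 × 0.54597 = 2.9209 W/m².
ΔF_B = 5.35 ln(626/274) = 5.35 × 0.82622 = 4.4203 W/m².
Difference: 2.9209 − 4.4203 = -1.4994 W/m².

ΔF_A − ΔF_B = -1.50 W/m²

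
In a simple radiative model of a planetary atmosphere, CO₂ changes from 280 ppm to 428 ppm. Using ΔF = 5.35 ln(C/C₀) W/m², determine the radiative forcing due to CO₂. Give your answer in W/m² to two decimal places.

CO₂: 5.35 × ln(428/280) = 5.35 × ln(1.52857) = 5.35 × 0.42433 = 2.2702 W/m².

ΔF = 2.27 W/m²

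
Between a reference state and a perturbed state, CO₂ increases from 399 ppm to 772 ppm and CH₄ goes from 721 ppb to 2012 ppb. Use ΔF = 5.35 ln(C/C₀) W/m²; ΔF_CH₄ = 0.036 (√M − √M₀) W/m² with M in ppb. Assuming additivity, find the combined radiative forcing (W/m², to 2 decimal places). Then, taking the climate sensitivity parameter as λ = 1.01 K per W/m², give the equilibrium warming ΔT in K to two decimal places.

ΔF = 4.18 W/m²; ΔT = 4.22 K

CO₂: 5.35 × ln(772/399) = 5.35 × ln(1.93484) = 5.35 × 0.66002 = 3.5311 W/m².
CH₄: 0.036 × (√2012 − √721) = 0.036 × (44.8553 − 26.8514) = 0.036 × 18.0039 = 0.6481 W/m².
Total ΔF = 3.5311 + 0.6481 = 4.1792 W/m².
ΔT = λ ΔF = 1.01 × 4.18 = 4.2218 K.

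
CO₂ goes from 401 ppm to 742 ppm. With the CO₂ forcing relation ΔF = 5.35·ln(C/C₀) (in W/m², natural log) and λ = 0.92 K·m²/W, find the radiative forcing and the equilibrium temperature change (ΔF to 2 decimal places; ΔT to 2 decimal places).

ΔF = 3.29 W/m²; ΔT = 3.03 K

CO₂: 5.35 × ln(742/401) = 5.35 × ln(1.85037) = 5.35 × 0.61539 = 3.2923 W/m².
ΔT = λ ΔF = 0.92 × 3.29 = 3.0268 K.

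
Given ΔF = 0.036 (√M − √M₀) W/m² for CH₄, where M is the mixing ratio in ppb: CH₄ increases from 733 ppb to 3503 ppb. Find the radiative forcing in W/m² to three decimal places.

CH₄: 0.036 × (√3503 − √733) = 0.036 × (59.1861 − 27.0740) = 0.036 × 32.1121 = 1.1560 W/m².

ΔF = 1.156 W/m²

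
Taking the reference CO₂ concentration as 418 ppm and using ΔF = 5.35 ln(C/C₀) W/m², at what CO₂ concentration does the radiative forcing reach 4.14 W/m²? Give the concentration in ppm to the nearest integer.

C ≈ 906 ppm

Set 5.35 ln(C/418) = 4.14, so ln(C/418) = 4.14/5.35 = 0.77383.
Then C/418 = e^0.77383 = 2.16805, giving C = 418 × 2.16805 = 906.24 ppm.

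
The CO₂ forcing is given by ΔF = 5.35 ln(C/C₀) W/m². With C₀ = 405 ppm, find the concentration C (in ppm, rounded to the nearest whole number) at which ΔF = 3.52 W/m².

C ≈ 782 ppm

Set 5.35 ln(C/405) = 3.52, so ln(C/405) = 3.52/5.35 = 0.65794.
Then C/405 = e^0.65794 = 1.93081, giving C = 405 × 1.93081 = 781.98 ppm.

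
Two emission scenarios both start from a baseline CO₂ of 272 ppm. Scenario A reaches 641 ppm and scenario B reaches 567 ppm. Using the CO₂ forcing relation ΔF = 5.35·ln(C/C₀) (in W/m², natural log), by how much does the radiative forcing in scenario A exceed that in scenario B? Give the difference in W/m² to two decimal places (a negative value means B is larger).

ΔF_A − ΔF_B = 0.66 W/m²

ΔF_A = 5.35 ln(641/272) = 5.35 × 0.85723 = 4.5862 W/m².
ΔF_B = 5.35 ln(567/272) = 5.35 × 0.73456 = 3.9299 W/m².
Difference: 4.5862 − 3.9299 = 0.6563 W/m².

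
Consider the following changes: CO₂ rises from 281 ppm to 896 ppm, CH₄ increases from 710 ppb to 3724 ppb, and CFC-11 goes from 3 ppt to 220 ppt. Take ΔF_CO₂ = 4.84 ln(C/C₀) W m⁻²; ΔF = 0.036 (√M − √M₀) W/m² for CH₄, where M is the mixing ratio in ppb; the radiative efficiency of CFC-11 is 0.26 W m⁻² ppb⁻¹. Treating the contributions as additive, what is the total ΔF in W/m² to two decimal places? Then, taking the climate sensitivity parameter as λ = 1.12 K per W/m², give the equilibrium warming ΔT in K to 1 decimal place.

ΔF = 6.91 W/m²; ΔT = 7.7 K

CO₂: 4.84 × ln(896/281) = 4.84 × ln(3.18861) = 4.84 × 1.15959 = 5.6124 W/m².
CH₄: 0.036 × (√3724 − √710) = 0.036 × (61.0246 − 26.6458) = 0.036 × 34.3788 = 1.2376 W/m².
CFC-11: Δ = 220 − 3 = 217 ppt = 0.217 ppb; ΔF = 0.26 × 0.217 = 0.0564 W/m².
Total ΔF = 5.6124 + 1.2376 + 0.0564 = 6.9064 W/m².
ΔT = λ ΔF = 1.12 × 6.91 = 7.7392 K.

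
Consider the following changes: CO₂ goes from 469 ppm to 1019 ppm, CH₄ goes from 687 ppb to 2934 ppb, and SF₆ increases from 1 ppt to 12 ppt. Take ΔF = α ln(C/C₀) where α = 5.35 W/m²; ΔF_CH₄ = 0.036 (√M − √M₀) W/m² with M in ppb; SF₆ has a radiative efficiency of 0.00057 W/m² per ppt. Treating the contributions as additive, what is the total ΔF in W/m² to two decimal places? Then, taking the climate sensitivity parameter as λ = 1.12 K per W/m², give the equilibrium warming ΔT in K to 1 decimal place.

ΔF = 5.16 W/m²; ΔT = 5.8 K

CO₂: 5.35 × ln(1019/469) = 5.35 × ln(2.17271) = 5.35 × 0.77598 = 4.1515 W/m².
CH₄: 0.036 × (√2934 − √687) = 0.036 × (54.1664 − 26.2107) = 0.036 × 27.9557 = 1.0064 W/m².
SF₆: ΔF = 0.00057 × (12 − 1) = 0.00057 × 11 = 0.0063 W/m².
Total ΔF = 4.1515 + 1.0064 + 0.0063 = 5.1642 W/m².
ΔT = λ ΔF = 1.12 × 5.16 = 5.7792 K.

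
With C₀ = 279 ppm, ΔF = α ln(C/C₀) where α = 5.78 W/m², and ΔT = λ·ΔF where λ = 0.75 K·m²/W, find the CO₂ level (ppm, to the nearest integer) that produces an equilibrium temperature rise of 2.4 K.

C ≈ 485 ppm

Required forcing: ΔF = ΔT/λ = 2.4/0.75 = 3.2000 W/m².
Then ln(C/279) = ΔF/5.78 = 3.2000/5.78 = 0.55363.
So C = 279 × e^0.55363 = 279 × 1.73956 = 485.34 ppm.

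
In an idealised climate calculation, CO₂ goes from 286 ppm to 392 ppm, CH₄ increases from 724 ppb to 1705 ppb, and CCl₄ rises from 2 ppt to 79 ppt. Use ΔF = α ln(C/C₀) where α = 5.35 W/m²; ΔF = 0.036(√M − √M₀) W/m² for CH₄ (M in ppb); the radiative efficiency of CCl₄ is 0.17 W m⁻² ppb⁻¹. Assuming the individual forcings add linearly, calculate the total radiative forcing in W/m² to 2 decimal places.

CO₂: 5.35 × ln(392/286) = 5.35 × ln(1.37063) = 5.35 × 0.31527 = 1.6867 W/m².
CH₄: 0.036 × (√1705 − √724) = 0.036 × (41.2916 − 26.9072) = 0.036 × 14.3844 = 0.5178 W/m².
CCl₄: Δ = 79 − 2 = 77 ppt = 0.077 ppb; ΔF = 0.17 × 0.077 = 0.0131 W/m².
Total ΔF = 1.6867 + 0.5178 + 0.0131 = 2.2176 W/m².

ΔF = 2.22 W/m²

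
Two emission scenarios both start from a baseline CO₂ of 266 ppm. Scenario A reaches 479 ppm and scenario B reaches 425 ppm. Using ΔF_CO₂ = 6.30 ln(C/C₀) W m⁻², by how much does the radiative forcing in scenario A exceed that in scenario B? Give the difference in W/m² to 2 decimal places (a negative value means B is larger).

ΔF_A = 6.30 ln(479/266) = 6.30 × 0.58820 = 3.7057 W/m².
ΔF_B = 6.30 ln(425/266) = 6.30 × 0.46859 = 2.9521 W/m².
Difference: 3.7057 − 2.9521 = 0.7536 W/m².

ΔF_A − ΔF_B = 0.75 W/m²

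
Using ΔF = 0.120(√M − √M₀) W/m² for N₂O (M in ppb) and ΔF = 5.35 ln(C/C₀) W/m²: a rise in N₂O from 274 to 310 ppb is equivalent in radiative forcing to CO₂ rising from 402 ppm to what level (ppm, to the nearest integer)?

N₂O forcing: 0.120 × (√310 − √274) = 0.120 × (17.6068 − 16.5529) = 0.120 × 1.0539 = 0.12647 W/m².
Set 5.35 ln(C/402) = 0.12647: ln(C/402) = 0.12647/5.35 = 0.02364, so C = 402 × e^0.02364 = 402 × 1.02392 = 411.62 ppm.

C ≈ 412 ppm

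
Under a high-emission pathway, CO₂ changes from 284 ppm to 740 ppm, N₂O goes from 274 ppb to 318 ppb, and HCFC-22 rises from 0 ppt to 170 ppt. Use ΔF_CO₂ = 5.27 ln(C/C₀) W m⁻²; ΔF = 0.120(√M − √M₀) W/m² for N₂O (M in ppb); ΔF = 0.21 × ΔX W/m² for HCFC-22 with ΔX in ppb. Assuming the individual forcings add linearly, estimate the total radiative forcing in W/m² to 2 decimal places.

CO₂: 5.27 × ln(740/284) = 5.27 × ln(2.60563) = 5.27 × 0.95767 = 5.0469 W/m².
N₂O: 0.120 × (√318 − √274) = 0.120 × (17.8326 − 16.5529) = 0.120 × 1.2797 = 0.1536 W/m².
HCFC-22: Δ = 170 − 0 = 170 ppt = 0.170 ppb; ΔF = 0.21 × 0.170 = 0.0357 W/m².
Total ΔF = 5.0469 + 0.1536 + 0.0357 = 5.2362 W/m².

ΔF = 5.24 W/m²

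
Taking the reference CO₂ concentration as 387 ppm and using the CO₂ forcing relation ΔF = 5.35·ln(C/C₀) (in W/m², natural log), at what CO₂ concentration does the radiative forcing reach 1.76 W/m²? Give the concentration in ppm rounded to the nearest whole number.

Set 5.35 ln(C/387) = 1.76, so ln(C/387) = 1.76/5.35 = 0.32897.
Then C/387 = e^0.32897 = 1.38954, giving C = 387 × 1.38954 = 537.75 ppm.

C ≈ 538 ppm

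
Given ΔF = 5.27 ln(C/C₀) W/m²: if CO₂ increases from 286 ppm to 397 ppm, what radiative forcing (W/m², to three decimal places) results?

ΔF = 1.728 W/m²

CO₂: 5.27 × ln(397/286) = 5.27 × ln(1.38811) = 5.27 × 0.32794 = 1.7282 W/m².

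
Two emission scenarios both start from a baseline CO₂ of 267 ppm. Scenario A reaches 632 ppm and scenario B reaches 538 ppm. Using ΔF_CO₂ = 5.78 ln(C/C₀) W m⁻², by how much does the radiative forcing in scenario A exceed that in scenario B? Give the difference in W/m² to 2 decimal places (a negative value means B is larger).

ΔF_A − ΔF_B = 0.93 W/m²

ΔF_A = 5.78 ln(632/267) = 5.78 × 0.86164 = 4.9803 W/m².
ΔF_B = 5.78 ln(538/267) = 5.78 × 0.70061 = 4.0495 W/m².
Difference: 4.9803 − 4.0495 = 0.9308 W/m².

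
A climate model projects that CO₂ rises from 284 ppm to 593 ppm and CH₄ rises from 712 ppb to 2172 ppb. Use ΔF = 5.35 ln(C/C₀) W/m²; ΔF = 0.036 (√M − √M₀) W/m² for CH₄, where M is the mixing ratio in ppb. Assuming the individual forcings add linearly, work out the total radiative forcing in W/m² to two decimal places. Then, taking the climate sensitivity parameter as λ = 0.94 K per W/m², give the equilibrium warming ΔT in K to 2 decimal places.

CO₂: 5.35 × ln(593/284) = 5.35 × ln(2.08803) = 5.35 × 0.73622 = 3.9388 W/m².
CH₄: 0.036 × (√2172 − √712) = 0.036 × (46.6047 − 26.6833) = 0.036 × 19.9214 = 0.7172 W/m².
Total ΔF = 3.9388 + 0.7172 = 4.6560 W/m².
ΔT = λ ΔF = 0.94 × 4.66 = 4.3804 K.

ΔF = 4.66 W/m²; ΔT = 4.38 K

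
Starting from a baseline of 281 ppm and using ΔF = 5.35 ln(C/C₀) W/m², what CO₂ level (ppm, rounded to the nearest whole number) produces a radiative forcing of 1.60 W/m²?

Set 5.35 ln(C/281) = 1.60, so ln(C/281) = 1.60/5.35 = 0.29907.
Then C/281 = e^0.29907 = 1.34860, giving C = 281 × 1.34860 = 378.96 ppm.

C ≈ 379 ppm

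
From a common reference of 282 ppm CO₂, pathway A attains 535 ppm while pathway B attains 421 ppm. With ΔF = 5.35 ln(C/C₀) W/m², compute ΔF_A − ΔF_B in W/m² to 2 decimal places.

ΔF_A − ΔF_B = 1.28 W/m²

ΔF_A = 5.35 ln(535/282) = 5.35 × 0.64036 = 3.4259 W/m².
ΔF_B = 5.35 ln(421/282) = 5.35 × 0.40073 = 2.1439 W/m².
Difference: 3.4259 − 2.1439 = 1.2820 W/m².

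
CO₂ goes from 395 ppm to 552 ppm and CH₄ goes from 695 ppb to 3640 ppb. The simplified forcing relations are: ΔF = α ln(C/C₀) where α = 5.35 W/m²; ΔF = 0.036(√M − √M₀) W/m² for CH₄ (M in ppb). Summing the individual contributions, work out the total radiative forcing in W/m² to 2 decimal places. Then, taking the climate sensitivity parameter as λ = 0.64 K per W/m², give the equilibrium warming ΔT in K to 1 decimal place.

ΔF = 3.01 W/m²; ΔT = 1.9 K

CO₂: 5.35 × ln(552/395) = 5.35 × ln(1.39747) = 5.35 × 0.33466 = 1.7904 W/m².
CH₄: 0.036 × (√3640 − √695) = 0.036 × (60.3324 − 26.3629) = 0.036 × 33.9695 = 1.2229 W/m².
Total ΔF = 1.7904 + 1.2229 = 3.0133 W/m².
ΔT = λ ΔF = 0.64 × 3.01 = 1.9264 K.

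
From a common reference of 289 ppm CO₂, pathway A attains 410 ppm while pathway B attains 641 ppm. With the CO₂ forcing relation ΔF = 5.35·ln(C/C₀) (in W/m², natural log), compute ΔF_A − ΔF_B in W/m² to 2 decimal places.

ΔF_A − ΔF_B = -2.39 W/m²

ΔF_A = 5.35 ln(410/289) = 5.35 × 0.34973 = 1.8711 W/m².
ΔF_B = 5.35 ln(641/289) = 5.35 × 0.79660 = 4.2618 W/m².
Difference: 1.8711 − 4.2618 = -2.3907 W/m².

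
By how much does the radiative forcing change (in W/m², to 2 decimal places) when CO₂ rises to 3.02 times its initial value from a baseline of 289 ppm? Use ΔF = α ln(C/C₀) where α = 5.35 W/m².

ΔF = 5.91 W/m²

Because the forcing depends only on the ratio C/C₀, the initial concentration does not enter.
ΔF = 5.35 × ln(3.02) = 5.35 × 1.10526 = 5.9131 W/m².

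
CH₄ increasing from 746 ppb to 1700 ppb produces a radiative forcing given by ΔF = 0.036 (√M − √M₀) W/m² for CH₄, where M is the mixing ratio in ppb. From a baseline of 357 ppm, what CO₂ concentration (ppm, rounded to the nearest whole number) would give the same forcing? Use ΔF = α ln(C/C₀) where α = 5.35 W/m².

C ≈ 392 ppm

CH₄ forcing: 0.036 × (√1700 − √746) = 0.036 × (41.2311 − 27.3130) = 0.036 × 13.9181 = 0.50105 W/m².
Set 5.35 ln(C/357) = 0.50105: ln(C/357) = 0.50105/5.35 = 0.09365, so C = 357 × e^0.09365 = 357 × 1.09818 = 392.05 ppm.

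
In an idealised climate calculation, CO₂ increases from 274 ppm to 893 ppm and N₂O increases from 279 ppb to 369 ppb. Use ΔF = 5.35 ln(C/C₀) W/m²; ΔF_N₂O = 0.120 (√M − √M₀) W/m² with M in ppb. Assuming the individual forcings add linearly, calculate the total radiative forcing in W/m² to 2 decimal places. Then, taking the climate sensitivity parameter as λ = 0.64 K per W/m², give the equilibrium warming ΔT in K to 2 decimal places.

CO₂: 5.35 × ln(893/274) = 5.35 × ln(3.25912) = 5.35 × 1.18146 = 6.3208 W/m².
N₂O: 0.120 × (√369 − √279) = 0.120 × (19.2094 − 16.7033) = 0.120 × 2.5061 = 0.3007 W/m².
Total ΔF = 6.3208 + 0.3007 = 6.6215 W/m².
ΔT = λ ΔF = 0.64 × 6.62 = 4.2368 K.

ΔF = 6.62 W/m²; ΔT = 4.24 K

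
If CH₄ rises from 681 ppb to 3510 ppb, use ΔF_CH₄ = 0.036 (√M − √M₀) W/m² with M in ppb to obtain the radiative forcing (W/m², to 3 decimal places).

ΔF = 1.193 W/m²

CH₄: 0.036 × (√3510 − √681) = 0.036 × (59.2453 − 26.0960) = 0.036 × 33.1493 = 1.1934 W/m².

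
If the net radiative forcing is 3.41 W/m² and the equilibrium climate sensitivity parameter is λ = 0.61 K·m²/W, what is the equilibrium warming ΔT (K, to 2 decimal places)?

ΔT = λ ΔF = 0.61 × 3.41 = 2.0801 K.

ΔT = 2.08 K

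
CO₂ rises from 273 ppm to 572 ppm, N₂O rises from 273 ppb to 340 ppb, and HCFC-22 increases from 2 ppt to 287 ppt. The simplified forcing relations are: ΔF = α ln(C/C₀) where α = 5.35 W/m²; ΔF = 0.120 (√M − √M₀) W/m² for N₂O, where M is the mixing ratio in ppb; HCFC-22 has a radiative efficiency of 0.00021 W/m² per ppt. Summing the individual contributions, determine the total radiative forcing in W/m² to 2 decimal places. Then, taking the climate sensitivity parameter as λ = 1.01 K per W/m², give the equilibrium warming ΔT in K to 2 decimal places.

CO₂: 5.35 × ln(572/273) = 5.35 × ln(2.09524) = 5.35 × 0.73967 = 3.9572 W/m².
N₂O: 0.120 × (√340 − √273) = 0.120 × (18.4391 − 16.5227) = 0.120 × 1.9164 = 0.2300 W/m².
HCFC-22: ΔF = 0.00021 × (287 − 2) = 0.00021 × 285 = 0.0599 W/m².
Total ΔF = 3.9572 + 0.2300 + 0.0599 = 4.2471 W/m².
ΔT = λ ΔF = 1.01 × 4.25 = 4.2925 K.

ΔF = 4.25 W/m²; ΔT = 4.29 K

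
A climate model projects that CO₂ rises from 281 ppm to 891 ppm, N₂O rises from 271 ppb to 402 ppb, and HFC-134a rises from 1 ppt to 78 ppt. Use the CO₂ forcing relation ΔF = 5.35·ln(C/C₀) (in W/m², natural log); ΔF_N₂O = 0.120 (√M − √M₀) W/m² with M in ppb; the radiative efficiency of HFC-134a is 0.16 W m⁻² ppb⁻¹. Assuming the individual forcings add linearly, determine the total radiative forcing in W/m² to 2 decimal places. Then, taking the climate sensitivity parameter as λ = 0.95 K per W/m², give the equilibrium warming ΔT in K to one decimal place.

CO₂: 5.35 × ln(891/281) = 5.35 × ln(3.17082) = 5.35 × 1.15399 = 6.1738 W/m².
N₂O: 0.120 × (√402 − √271) = 0.120 × (20.0499 − 16.4621) = 0.120 × 3.5878 = 0.4305 W/m².
HFC-134a: Δ = 78 − 1 = 77 ppt = 0.077 ppb; ΔF = 0.16 × 0.077 = 0.0123 W/m².
Total ΔF = 6.1738 + 0.4305 + 0.0123 = 6.6166 W/m².
ΔT = λ ΔF = 0.95 × 6.62 = 6.2890 K.

ΔF = 6.62 W/m²; ΔT = 6.3 K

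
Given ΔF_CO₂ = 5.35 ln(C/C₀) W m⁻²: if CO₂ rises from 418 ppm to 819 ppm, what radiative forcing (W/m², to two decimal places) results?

CO₂ absorption bands are partially saturated, so forcing scales with the logarithm of the concentration ratio.
CO₂: 5.35 × ln(819/418) = 5.35 × ln(1.95933) = 5.35 × 0.67260 = 3.5984 W/m².

ΔF = 3.60 W/m²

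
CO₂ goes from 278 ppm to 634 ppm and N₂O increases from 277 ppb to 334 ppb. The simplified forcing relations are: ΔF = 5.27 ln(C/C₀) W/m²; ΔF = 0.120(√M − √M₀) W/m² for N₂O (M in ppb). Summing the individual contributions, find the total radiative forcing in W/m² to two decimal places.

ΔF = 4.54 W/m²

CO₂: 5.27 × ln(634/278) = 5.27 × ln(2.28058) = 5.27 × 0.82443 = 4.3447 W/m².
N₂O: 0.120 × (√334 − √277) = 0.120 × (18.2757 − 16.6433) = 0.120 × 1.6324 = 0.1959 W/m².
Total ΔF = 4.3447 + 0.1959 = 4.5406 W/m².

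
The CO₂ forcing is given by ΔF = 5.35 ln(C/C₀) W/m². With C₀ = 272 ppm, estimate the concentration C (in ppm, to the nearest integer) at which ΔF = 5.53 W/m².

C ≈ 765 ppm

Set 5.35 ln(C/272) = 5.53, so ln(C/272) = 5.53/5.35 = 1.03364.
Then C/272 = e^1.03364 = 2.81128, giving C = 272 × 2.81128 = 764.67 ppm.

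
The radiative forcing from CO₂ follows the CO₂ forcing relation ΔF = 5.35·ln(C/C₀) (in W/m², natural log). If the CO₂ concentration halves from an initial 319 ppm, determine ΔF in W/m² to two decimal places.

ΔF = -3.71 W/m²

Because the forcing depends only on the ratio C/C₀, the initial concentration does not enter.
ΔF = 5.35 × ln(0.5) = 5.35 × -0.69315 = -3.7084 W/m².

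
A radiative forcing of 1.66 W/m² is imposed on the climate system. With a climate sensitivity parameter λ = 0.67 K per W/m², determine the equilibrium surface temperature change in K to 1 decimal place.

ΔT = λ ΔF = 0.67 × 1.66 = 1.1122 K.

ΔT = 1.1 K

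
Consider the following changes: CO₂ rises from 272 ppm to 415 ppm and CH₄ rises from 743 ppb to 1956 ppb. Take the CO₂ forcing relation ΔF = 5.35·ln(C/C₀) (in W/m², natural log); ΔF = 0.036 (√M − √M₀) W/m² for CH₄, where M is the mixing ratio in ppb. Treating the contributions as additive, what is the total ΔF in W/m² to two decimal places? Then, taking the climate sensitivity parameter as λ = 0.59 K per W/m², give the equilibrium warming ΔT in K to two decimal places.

CO₂: 5.35 × ln(415/272) = 5.35 × ln(1.52574) = 5.35 × 0.42248 = 2.2603 W/m².
CH₄: 0.036 × (√1956 − √743) = 0.036 × (44.2267 − 27.2580) = 0.036 × 16.9687 = 0.6109 W/m².
Total ΔF = 2.2603 + 0.6109 = 2.8712 W/m².
ΔT = λ ΔF = 0.59 × 2.87 = 1.6933 K.

ΔF = 2.87 W/m²; ΔT = 1.69 K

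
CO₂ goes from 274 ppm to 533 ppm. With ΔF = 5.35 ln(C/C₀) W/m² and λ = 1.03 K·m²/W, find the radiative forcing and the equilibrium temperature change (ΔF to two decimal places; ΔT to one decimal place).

ΔF = 3.56 W/m²; ΔT = 3.7 K

CO₂: 5.35 × ln(533/274) = 5.35 × ln(1.94526) = 5.35 × 0.66540 = 3.5599 W/m².
ΔT = λ ΔF = 1.03 × 3.56 = 3.6668 K.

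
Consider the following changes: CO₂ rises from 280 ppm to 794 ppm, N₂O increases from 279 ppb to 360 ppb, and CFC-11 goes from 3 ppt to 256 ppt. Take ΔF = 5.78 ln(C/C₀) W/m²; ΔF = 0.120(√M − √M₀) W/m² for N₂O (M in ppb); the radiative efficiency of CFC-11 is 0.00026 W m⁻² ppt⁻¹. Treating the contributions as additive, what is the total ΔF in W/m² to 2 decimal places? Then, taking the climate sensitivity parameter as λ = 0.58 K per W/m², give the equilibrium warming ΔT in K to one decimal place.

CO₂: 5.78 × ln(794/280) = 5.78 × ln(2.83571) = 5.78 × 1.04229 = 6.0244 W/m².
N₂O: 0.120 × (√360 − √279) = 0.120 × (18.9737 − 16.7033) = 0.120 × 2.2704 = 0.2724 W/m².
CFC-11: ΔF = 0.00026 × (256 − 3) = 0.00026 × 253 = 0.0658 W/m².
Total ΔF = 6.0244 + 0.2724 + 0.0658 = 6.3626 W/m².
ΔT = λ ΔF = 0.58 × 6.36 = 3.6888 K.

ΔF = 6.36 W/m²; ΔT = 3.7 K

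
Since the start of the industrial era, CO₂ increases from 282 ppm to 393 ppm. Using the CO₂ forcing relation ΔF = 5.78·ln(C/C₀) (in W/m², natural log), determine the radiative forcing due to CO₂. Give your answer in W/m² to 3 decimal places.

CO₂: 5.78 × ln(393/282) = 5.78 × ln(1.39362) = 5.78 × 0.33190 = 1.9184 W/m².

ΔF = 1.918 W/m²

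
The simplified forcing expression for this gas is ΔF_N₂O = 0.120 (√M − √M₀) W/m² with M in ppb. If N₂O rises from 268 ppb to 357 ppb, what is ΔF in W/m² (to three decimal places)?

N₂O: 0.120 × (√357 − √268) = 0.120 × (18.8944 − 16.3707) = 0.120 × 2.5237 = 0.3028 W/m².

ΔF = 0.303 W/m²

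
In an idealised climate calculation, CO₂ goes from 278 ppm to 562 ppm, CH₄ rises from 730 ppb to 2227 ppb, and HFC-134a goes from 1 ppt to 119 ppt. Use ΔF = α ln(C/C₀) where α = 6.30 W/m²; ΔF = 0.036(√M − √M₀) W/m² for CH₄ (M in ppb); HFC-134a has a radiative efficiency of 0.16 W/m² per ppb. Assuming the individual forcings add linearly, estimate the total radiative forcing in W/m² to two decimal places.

ΔF = 5.18 W/m²

CO₂: 6.30 × ln(562/278) = 6.30 × ln(2.02158) = 6.30 × 0.70388 = 4.4344 W/m².
CH₄: 0.036 × (√2227 − √730) = 0.036 × (47.1911 − 27.0185) = 0.036 × 20.1726 = 0.7262 W/m².
HFC-134a: Δ = 119 − 1 = 118 ppt = 0.118 ppb; ΔF = 0.16 × 0.118 = 0.0189 W/m².
Total ΔF = 4.4344 + 0.7262 + 0.0189 = 5.1795 W/m².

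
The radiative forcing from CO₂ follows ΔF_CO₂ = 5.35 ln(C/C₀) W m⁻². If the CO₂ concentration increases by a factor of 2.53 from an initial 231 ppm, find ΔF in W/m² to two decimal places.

ΔF = 4.97 W/m²

ΔF = 5.35 × ln(2.53) = 5.35 × 0.92822 = 4.9660 W/m².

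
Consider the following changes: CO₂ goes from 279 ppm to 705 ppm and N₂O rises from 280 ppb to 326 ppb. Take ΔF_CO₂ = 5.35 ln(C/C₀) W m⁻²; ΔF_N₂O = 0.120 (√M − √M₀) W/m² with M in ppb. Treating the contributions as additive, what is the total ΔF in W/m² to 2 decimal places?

CO₂: 5.35 × ln(705/279) = 5.35 × ln(2.52688) = 5.35 × 0.92699 = 4.9594 W/m².
N₂O: 0.120 × (√326 − √280) = 0.120 × (18.0555 − 16.7332) = 0.120 × 1.3223 = 0.1587 W/m².
Total ΔF = 4.9594 + 0.1587 = 5.1181 W/m².

ΔF = 5.12 W/m²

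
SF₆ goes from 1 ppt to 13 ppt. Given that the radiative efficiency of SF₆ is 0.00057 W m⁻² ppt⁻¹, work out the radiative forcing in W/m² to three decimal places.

SF₆: ΔF = 0.00057 × (13 − 1) = 0.00057 × 12 = 0.0068 W/m².

ΔF = 0.007 W/m²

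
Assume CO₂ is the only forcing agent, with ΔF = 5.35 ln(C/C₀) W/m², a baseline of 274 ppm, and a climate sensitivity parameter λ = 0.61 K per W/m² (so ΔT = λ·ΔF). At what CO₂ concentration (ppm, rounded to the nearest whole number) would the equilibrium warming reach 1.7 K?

Required forcing: ΔF = ΔT/λ = 1.7/0.61 = 2.7869 W/m².
Then ln(C/274) = ΔF/5.35 = 2.7869/5.35 = 0.52092.
So C = 274 × e^0.52092 = 274 × 1.68358 = 461.30 ppm.

C ≈ 461 ppm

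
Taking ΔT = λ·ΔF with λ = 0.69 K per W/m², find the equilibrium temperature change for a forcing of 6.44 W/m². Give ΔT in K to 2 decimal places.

ΔT = λ ΔF = 0.69 × 6.44 = 4.4436 K.

ΔT = 4.44 K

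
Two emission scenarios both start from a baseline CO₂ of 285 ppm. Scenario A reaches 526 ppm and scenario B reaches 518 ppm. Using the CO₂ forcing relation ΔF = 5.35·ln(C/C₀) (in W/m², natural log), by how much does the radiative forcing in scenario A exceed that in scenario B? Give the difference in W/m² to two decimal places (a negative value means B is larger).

ΔF_A − ΔF_B = 0.08 W/m²

ΔF_A = 5.35 ln(526/285) = 5.35 × 0.61281 = 3.2785 W/m².
ΔF_B = 5.35 ln(518/285) = 5.35 × 0.59749 = 3.1966 W/m².
Difference: 3.2785 − 3.1966 = 0.0819 W/m².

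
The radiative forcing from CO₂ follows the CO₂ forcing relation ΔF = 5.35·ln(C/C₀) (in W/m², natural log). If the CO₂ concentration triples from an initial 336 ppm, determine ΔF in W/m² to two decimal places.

ΔF = 5.88 W/m²

Because the forcing depends only on the ratio C/C₀, the initial concentration does not enter.
ΔF = 5.35 × ln(3) = 5.35 × 1.09861 = 5.8776 W/m².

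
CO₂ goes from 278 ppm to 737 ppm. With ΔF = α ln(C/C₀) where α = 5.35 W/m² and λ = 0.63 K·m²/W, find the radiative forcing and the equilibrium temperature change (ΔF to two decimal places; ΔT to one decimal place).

ΔF = 5.22 W/m²; ΔT = 3.3 K

CO₂: 5.35 × ln(737/278) = 5.35 × ln(2.65108) = 5.35 × 0.97497 = 5.2161 W/m².
ΔT = λ ΔF = 0.63 × 5.22 = 3.2886 K.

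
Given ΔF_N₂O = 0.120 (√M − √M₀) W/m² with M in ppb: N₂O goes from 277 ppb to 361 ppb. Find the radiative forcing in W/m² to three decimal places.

ΔF = 0.283 W/m²

N₂O: 0.120 × (√361 − √277) = 0.120 × (19.0000 − 16.6433) = 0.120 × 2.3567 = 0.2828 W/m².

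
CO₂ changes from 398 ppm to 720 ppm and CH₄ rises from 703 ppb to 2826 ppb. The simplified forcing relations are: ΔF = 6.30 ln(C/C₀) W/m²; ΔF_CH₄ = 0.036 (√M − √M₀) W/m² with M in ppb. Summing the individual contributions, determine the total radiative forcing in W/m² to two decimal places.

ΔF = 4.69 W/m²

CO₂: 6.30 × ln(720/398) = 6.30 × ln(1.80905) = 6.30 × 0.59280 = 3.7346 W/m².
CH₄: 0.036 × (√2826 − √703) = 0.036 × (53.1601 − 26.5141) = 0.036 × 26.6460 = 0.9593 W/m².
Total ΔF = 3.7346 + 0.9593 = 4.6939 W/m².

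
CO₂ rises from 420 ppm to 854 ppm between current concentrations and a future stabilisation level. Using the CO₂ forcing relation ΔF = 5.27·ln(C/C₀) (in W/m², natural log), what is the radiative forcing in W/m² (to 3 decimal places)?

CO₂ absorption bands are partially saturated, so forcing scales with the logarithm of the concentration ratio.
CO₂: 5.27 × ln(854/420) = 5.27 × ln(2.03333) = 5.27 × 0.70967 = 3.7400 W/m².

ΔF = 3.740 W/m²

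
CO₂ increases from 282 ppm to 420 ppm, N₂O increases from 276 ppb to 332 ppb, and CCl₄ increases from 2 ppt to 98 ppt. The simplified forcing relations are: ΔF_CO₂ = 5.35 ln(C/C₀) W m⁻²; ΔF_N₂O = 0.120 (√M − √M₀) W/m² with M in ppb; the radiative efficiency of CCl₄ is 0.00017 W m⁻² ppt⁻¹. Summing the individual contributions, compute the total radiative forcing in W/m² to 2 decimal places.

CO₂: 5.35 × ln(420/282) = 5.35 × ln(1.48936) = 5.35 × 0.39835 = 2.1312 W/m².
N₂O: 0.120 × (√332 − √276) = 0.120 × (18.2209 − 16.6132) = 0.120 × 1.6077 = 0.1929 W/m².
CCl₄: ΔF = 0.00017 × (98 − 2) = 0.00017 × 96 = 0.0163 W/m².
Total ΔF = 2.1312 + 0.1929 + 0.0163 = 2.3404 W/m².

ΔF = 2.34 W/m²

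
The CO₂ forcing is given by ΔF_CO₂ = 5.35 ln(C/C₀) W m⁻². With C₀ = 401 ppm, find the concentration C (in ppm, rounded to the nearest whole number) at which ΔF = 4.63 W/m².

C ≈ 953 ppm

Set 5.35 ln(C/401) = 4.63, so ln(C/401) = 4.63/5.35 = 0.86542.
Then C/401 = e^0.86542 = 2.37600, giving C = 401 × 2.37600 = 952.78 ppm.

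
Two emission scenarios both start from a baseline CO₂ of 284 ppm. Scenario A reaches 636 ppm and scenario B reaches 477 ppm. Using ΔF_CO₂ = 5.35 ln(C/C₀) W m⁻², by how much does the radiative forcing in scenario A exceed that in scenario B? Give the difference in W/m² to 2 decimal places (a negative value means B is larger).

ΔF_A = 5.35 ln(636/284) = 5.35 × 0.80622 = 4.3133 W/m².
ΔF_B = 5.35 ln(477/284) = 5.35 × 0.51854 = 2.7742 W/m².
Difference: 4.3133 − 2.7742 = 1.5391 W/m².

ΔF_A − ΔF_B = 1.54 W/m²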